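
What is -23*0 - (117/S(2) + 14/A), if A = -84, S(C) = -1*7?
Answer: 709/42 ≈ 16.881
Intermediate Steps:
S(C) = -7
-23*0 - (117/S(2) + 14/A) = -23*0 - (117/(-7) + 14/(-84)) = 0 - (117*(-1/7) + 14*(-1/84)) = 0 - (-117/7 - 1/6) = 0 - 1*(-709/42) = 0 + 709/42 = 709/42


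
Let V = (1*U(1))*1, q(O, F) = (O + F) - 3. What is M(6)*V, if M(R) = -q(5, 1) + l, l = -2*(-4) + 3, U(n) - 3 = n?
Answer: 32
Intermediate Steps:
q(O, F) = -3 + F + O (q(O, F) = (F + O) - 3 = -3 + F + O)
U(n) = 3 + n
l = 11 (l = 8 + 3 = 11)
M(R) = 8 (M(R) = -(-3 + 1 + 5) + 11 = -1*3 + 11 = -3 + 11 = 8)
V = 4 (V = (1*(3 + 1))*1 = (1*4)*1 = 4*1 = 4)
M(6)*V = 8*4 = 32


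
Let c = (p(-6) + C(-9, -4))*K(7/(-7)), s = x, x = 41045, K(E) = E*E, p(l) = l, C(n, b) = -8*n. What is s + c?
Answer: 41111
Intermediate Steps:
K(E) = E²
s = 41045
c = 66 (c = (-6 - 8*(-9))*(7/(-7))² = (-6 + 72)*(7*(-⅐))² = 66*(-1)² = 66*1 = 66)
s + c = 41045 + 66 = 41111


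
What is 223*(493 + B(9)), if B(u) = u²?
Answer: 128002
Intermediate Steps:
223*(493 + B(9)) = 223*(493 + 9²) = 223*(493 + 81) = 223*574 = 128002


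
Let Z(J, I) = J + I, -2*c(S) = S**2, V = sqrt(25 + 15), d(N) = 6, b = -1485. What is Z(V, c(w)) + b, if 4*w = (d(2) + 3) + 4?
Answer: -47689/32 + 2*sqrt(10) ≈ -1484.0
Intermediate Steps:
V = 2*sqrt(10) (V = sqrt(40) = 2*sqrt(10) ≈ 6.3246)
w = 13/4 (w = ((6 + 3) + 4)/4 = (9 + 4)/4 = (1/4)*13 = 13/4 ≈ 3.2500)
c(S) = -S**2/2
Z(J, I) = I + J
Z(V, c(w)) + b = (-(13/4)**2/2 + 2*sqrt(10)) - 1485 = (-1/2*169/16 + 2*sqrt(10)) - 1485 = (-169/32 + 2*sqrt(10)) - 1485 = -47689/32 + 2*sqrt(10)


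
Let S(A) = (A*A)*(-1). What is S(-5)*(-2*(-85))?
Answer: -4250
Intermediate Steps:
S(A) = -A² (S(A) = A²*(-1) = -A²)
S(-5)*(-2*(-85)) = (-1*(-5)²)*(-2*(-85)) = -1*25*170 = -25*170 = -4250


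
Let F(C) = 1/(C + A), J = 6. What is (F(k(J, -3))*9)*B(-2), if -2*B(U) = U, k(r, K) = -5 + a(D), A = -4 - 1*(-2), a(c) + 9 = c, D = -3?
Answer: -9/19 ≈ -0.47368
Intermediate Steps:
a(c) = -9 + c
A = -2 (A = -4 + 2 = -2)
k(r, K) = -17 (k(r, K) = -5 + (-9 - 3) = -5 - 12 = -17)
B(U) = -U/2
F(C) = 1/(-2 + C) (F(C) = 1/(C - 2) = 1/(-2 + C))
(F(k(J, -3))*9)*B(-2) = (9/(-2 - 17))*(-1/2*(-2)) = (9/(-19))*1 = -1/19*9*1 = -9/19*1 = -9/19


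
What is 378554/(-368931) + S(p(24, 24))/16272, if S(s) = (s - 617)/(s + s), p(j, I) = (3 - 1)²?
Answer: -16501600069/16008653952 ≈ -1.0308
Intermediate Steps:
p(j, I) = 4 (p(j, I) = 2² = 4)
S(s) = (-617 + s)/(2*s) (S(s) = (-617 + s)/((2*s)) = (-617 + s)*(1/(2*s)) = (-617 + s)/(2*s))
378554/(-368931) + S(p(24, 24))/16272 = 378554/(-368931) + ((½)*(-617 + 4)/4)/16272 = 378554*(-1/368931) + ((½)*(¼)*(-613))*(1/16272) = -378554/368931 - 613/8*1/16272 = -378554/368931 - 613/130176 = -16501600069/16008653952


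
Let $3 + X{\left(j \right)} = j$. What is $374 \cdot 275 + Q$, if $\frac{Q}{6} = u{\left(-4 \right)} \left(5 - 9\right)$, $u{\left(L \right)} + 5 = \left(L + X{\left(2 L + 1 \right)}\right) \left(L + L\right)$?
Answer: $100282$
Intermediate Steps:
$X{\left(j \right)} = -3 + j$
$u{\left(L \right)} = -5 + 2 L \left(-2 + 3 L\right)$ ($u{\left(L \right)} = -5 + \left(L + \left(-3 + \left(2 L + 1\right)\right)\right) \left(L + L\right) = -5 + \left(L + \left(-3 + \left(1 + 2 L\right)\right)\right) 2 L = -5 + \left(L + \left(-2 + 2 L\right)\right) 2 L = -5 + \left(-2 + 3 L\right) 2 L = -5 + 2 L \left(-2 + 3 L\right)$)
$Q = -2568$ ($Q = 6 \left(-5 - -16 + 6 \left(-4\right)^{2}\right) \left(5 - 9\right) = 6 \left(-5 + 16 + 6 \cdot 16\right) \left(-4\right) = 6 \left(-5 + 16 + 96\right) \left(-4\right) = 6 \cdot 107 \left(-4\right) = 6 \left(-428\right) = -2568$)
$374 \cdot 275 + Q = 374 \cdot 275 - 2568 = 102850 - 2568 = 100282$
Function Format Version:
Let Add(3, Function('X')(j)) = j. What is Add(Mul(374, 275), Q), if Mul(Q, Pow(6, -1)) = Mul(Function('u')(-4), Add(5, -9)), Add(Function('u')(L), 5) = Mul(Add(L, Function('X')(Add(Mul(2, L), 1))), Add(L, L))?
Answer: 100282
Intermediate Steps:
Function('X')(j) = Add(-3, j)
Function('u')(L) = Add(-5, Mul(2, L, Add(-2, Mul(3, L)))) (Function('u')(L) = Add(-5, Mul(Add(L, Add(-3, Add(Mul(2, L), 1))), Add(L, L))) = Add(-5, Mul(Add(L, Add(-3, Add(1, Mul(2, L)))), Mul(2, L))) = Add(-5, Mul(Add(L, Add(-2, Mul(2, L))), Mul(2, L))) = Add(-5, Mul(Add(-2, Mul(3, L)), Mul(2, L))) = Add(-5, Mul(2, L, Add(-2, Mul(3, L)))))
Q = -2568 (Q = Mul(6, Mul(Add(-5, Mul(-4, -4), Mul(6, Pow(-4, 2))), Add(5, -9))) = Mul(6, Mul(Add(-5, 16, Mul(6, 16)), -4)) = Mul(6, Mul(Add(-5, 16, 96), -4)) = Mul(6, Mul(107, -4)) = Mul(6, -428) = -2568)
Add(Mul(374, 275), Q) = Add(Mul(374, 275), -2568) = Add(102850, -2568) = 100282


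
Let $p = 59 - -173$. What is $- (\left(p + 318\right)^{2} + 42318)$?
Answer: $-344818$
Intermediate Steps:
$p = 232$ ($p = 59 + 173 = 232$)
$- (\left(p + 318\right)^{2} + 42318) = - (\left(232 + 318\right)^{2} + 42318) = - (550^{2} + 42318) = - (302500 + 42318) = \left(-1\right) 344818 = -344818$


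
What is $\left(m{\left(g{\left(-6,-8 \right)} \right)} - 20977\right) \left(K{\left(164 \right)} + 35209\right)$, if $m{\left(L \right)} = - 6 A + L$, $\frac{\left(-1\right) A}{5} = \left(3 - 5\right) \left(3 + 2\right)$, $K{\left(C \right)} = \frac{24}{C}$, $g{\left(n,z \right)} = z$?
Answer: $- \frac{30726493875}{41} \approx -7.4943 \cdot 10^{8}$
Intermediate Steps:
$A = 50$ ($A = - 5 \left(3 - 5\right) \left(3 + 2\right) = - 5 \left(\left(-2\right) 5\right) = \left(-5\right) \left(-10\right) = 50$)
$m{\left(L \right)} = -300 + L$ ($m{\left(L \right)} = \left(-6\right) 50 + L = -300 + L$)
$\left(m{\left(g{\left(-6,-8 \right)} \right)} - 20977\right) \left(K{\left(164 \right)} + 35209\right) = \left(\left(-300 - 8\right) - 20977\right) \left(\frac{24}{164} + 35209\right) = \left(-308 - 20977\right) \left(24 \cdot \frac{1}{164} + 35209\right) = - 21285 \left(\frac{6}{41} + 35209\right) = \left(-21285\right) \frac{1443575}{41} = - \frac{30726493875}{41}$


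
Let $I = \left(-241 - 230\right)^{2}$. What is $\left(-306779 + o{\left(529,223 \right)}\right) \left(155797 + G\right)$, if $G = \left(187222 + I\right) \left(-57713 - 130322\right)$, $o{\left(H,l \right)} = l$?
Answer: $23579676065854848$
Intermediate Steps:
$I = 221841$ ($I = \left(-471\right)^{2} = 221841$)
$G = -76918161205$ ($G = \left(187222 + 221841\right) \left(-57713 - 130322\right) = 409063 \left(-188035\right) = -76918161205$)
$\left(-306779 + o{\left(529,223 \right)}\right) \left(155797 + G\right) = \left(-306779 + 223\right) \left(155797 - 76918161205\right) = \left(-306556\right) \left(-76918005408\right) = 23579676065854848$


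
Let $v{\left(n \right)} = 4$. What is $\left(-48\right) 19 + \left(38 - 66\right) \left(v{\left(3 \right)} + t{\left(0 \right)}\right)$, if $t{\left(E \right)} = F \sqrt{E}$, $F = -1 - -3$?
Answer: $-1024$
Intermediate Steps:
$F = 2$ ($F = -1 + 3 = 2$)
$t{\left(E \right)} = 2 \sqrt{E}$
$\left(-48\right) 19 + \left(38 - 66\right) \left(v{\left(3 \right)} + t{\left(0 \right)}\right) = \left(-48\right) 19 + \left(38 - 66\right) \left(4 + 2 \sqrt{0}\right) = -912 - 28 \left(4 + 2 \cdot 0\right) = -912 - 28 \left(4 + 0\right) = -912 - 112 = -1024$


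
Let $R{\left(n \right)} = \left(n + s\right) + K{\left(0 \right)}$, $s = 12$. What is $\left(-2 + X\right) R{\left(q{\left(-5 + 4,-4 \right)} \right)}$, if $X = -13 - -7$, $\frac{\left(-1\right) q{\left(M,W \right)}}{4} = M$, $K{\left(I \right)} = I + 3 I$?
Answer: $-128$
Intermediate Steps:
$K{\left(I \right)} = 4 I$
$q{\left(M,W \right)} = - 4 M$
$X = -6$ ($X = -13 + 7 = -6$)
$R{\left(n \right)} = 12 + n$ ($R{\left(n \right)} = \left(n + 12\right) + 4 \cdot 0 = \left(12 + n\right) + 0 = 12 + n$)
$\left(-2 + X\right) R{\left(q{\left(-5 + 4,-4 \right)} \right)} = \left(-2 - 6\right) \left(12 - 4 \left(-5 + 4\right)\right) = - 8 \left(12 - -4\right) = - 8 \left(12 + 4\right) = \left(-8\right) 16 = -128$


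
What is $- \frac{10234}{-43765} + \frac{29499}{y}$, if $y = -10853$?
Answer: $- \frac{1179954133}{474981545} \approx -2.4842$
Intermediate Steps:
$- \frac{10234}{-43765} + \frac{29499}{y} = - \frac{10234}{-43765} + \frac{29499}{-10853} = \left(-10234\right) \left(- \frac{1}{43765}\right) + 29499 \left(- \frac{1}{10853}\right) = \frac{10234}{43765} - \frac{29499}{10853} = - \frac{1179954133}{474981545}$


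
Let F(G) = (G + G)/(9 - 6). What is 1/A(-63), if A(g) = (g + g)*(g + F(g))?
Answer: 1/13230 ≈ 7.5586e-5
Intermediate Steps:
F(G) = 2*G/3 (F(G) = (2*G)/3 = (2*G)*(⅓) = 2*G/3)
A(g) = 10*g²/3 (A(g) = (g + g)*(g + 2*g/3) = (2*g)*(5*g/3) = 10*g²/3)
1/A(-63) = 1/((10/3)*(-63)²) = 1/((10/3)*3969) = 1/13230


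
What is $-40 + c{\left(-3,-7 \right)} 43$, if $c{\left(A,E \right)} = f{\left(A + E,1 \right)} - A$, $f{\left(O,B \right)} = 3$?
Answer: $218$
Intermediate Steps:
$c{\left(A,E \right)} = 3 - A$
$-40 + c{\left(-3,-7 \right)} 43 = -40 + \left(3 - -3\right) 43 = -40 + \left(3 + 3\right) 43 = -40 + 6 \cdot 43 = -40 + 258 = 218$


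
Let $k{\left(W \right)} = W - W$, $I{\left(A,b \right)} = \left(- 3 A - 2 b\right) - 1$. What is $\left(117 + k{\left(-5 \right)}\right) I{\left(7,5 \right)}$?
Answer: $-3744$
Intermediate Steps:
$I{\left(A,b \right)} = -1 - 3 A - 2 b$
$k{\left(W \right)} = 0$
$\left(117 + k{\left(-5 \right)}\right) I{\left(7,5 \right)} = \left(117 + 0\right) \left(-1 - 21 - 10\right) = 117 \left(-1 - 21 - 10\right) = 117 \left(-32\right) = -3744$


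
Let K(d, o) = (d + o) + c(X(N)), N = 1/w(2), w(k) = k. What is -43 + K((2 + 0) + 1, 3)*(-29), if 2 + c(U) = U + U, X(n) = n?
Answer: -188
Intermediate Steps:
N = 1/2 ≈ 0.50000
c(U) = -2 + 2*U (c(U) = -2 + (U + U) = -2 + 2*U)
K(d, o) = -1 + d + o (K(d, o) = (d + o) + (-2 + 2*(1/2)) = (d + o) + (-2 + 1) = (d + o) - 1 = -1 + d + o)
-43 + K((2 + 0) + 1, 3)*(-29) = -43 + (-1 + ((2 + 0) + 1) + 3)*(-29) = -43 + (-1 + (2 + 1) + 3)*(-29) = -43 + (-1 + 3 + 3)*(-29) = -43 + 5*(-29) = -43 - 145 = -188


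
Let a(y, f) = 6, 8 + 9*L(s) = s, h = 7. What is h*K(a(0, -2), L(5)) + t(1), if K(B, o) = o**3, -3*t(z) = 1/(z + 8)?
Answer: -8/27 ≈ -0.29630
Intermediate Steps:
t(z) = -1/(3*(8 + z)) (t(z) = -1/(3*(z + 8)) = -1/(3*(8 + z)))
L(s) = -8/9 + s/9
h*K(a(0, -2), L(5)) + t(1) = 7*(-8/9 + (1/9)*5)**3 - 1/(24 + 3*1) = 7*(-8/9 + 5/9)**3 - 1/(24 + 3) = 7*(-1/3)**3 - 1/27 = 7*(-1/27) - 1*1/27 = -7/27 - 1/27 = -8/27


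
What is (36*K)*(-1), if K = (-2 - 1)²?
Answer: -324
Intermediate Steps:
K = 9 (K = (-3)² = 9)
(36*K)*(-1) = (36*9)*(-1) = 324*(-1) = -324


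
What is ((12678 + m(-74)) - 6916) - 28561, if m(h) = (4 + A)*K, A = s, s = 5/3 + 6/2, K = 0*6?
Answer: -22799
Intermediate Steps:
K = 0
s = 14/3 (s = 5*(⅓) + 6*(½) = 5/3 + 3 = 14/3 ≈ 4.6667)
A = 14/3 ≈ 4.6667
m(h) = 0 (m(h) = (4 + 14/3)*0 = (26/3)*0 = 0)
((12678 + m(-74)) - 6916) - 28561 = ((12678 + 0) - 6916) - 28561 = (12678 - 6916) - 28561 = 5762 - 28561 = -22799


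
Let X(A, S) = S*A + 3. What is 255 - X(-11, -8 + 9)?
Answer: 263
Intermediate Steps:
X(A, S) = 3 + A*S (X(A, S) = A*S + 3 = 3 + A*S)
255 - X(-11, -8 + 9) = 255 - (3 - 11*(-8 + 9)) = 255 - (3 - 11*1) = 255 - (3 - 11) = 255 - 1*(-8) = 255 + 8 = 263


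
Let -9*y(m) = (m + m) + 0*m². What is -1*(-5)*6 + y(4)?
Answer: 262/9 ≈ 29.111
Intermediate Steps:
y(m) = -2*m/9 (y(m) = -((m + m) + 0*m²)/9 = -(2*m + 0)/9 = -2*m/9)
-1*(-5)*6 + y(4) = -1*(-5)*6 - 2/9*4 = 5*6 - 8/9 = 30 - 8/9 = 262/9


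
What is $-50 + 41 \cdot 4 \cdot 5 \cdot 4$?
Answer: $3230$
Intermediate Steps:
$-50 + 41 \cdot 4 \cdot 5 \cdot 4 = -50 + 41 \cdot 20 \cdot 4 = -50 + 41 \cdot 80 = -50 + 3280 = 3230$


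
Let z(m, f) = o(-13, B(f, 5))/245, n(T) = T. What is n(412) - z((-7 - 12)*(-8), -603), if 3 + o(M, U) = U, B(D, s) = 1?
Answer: 100942/245 ≈ 412.01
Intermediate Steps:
o(M, U) = -3 + U
z(m, f) = -2/245 (z(m, f) = (-3 + 1)/245 = -2*1/245 = -2/245)
n(412) - z((-7 - 12)*(-8), -603) = 412 - 1*(-2/245) = 412 + 2/245 = 100942/245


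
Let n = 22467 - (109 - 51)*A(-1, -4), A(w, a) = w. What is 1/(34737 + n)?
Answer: 1/57262 ≈ 1.7464e-5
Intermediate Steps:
n = 22525 (n = 22467 - (109 - 51)*(-1) = 22467 - 58*(-1) = 22467 - 1*(-58) = 22467 + 58 = 22525)
1/(34737 + n) = 1/(34737 + 22525) = 1/57262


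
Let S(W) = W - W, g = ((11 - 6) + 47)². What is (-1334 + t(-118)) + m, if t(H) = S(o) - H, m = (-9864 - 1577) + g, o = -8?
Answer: -9953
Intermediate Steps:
g = 2704 (g = (5 + 47)² = 52² = 2704)
m = -8737 (m = (-9864 - 1577) + 2704 = -11441 + 2704 = -8737)
S(W) = 0
t(H) = -H (t(H) = 0 - H = -H)
(-1334 + t(-118)) + m = (-1334 - 1*(-118)) - 8737 = (-1334 + 118) - 8737 = -1216 - 8737 = -9953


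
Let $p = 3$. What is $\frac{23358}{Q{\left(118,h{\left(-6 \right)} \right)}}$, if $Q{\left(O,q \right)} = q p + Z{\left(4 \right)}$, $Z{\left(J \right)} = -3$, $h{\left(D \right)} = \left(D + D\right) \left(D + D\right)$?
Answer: $\frac{7786}{143} \approx 54.448$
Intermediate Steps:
$h{\left(D \right)} = 4 D^{2}$ ($h{\left(D \right)} = 2 D 2 D = 4 D^{2}$)
$Q{\left(O,q \right)} = -3 + 3 q$ ($Q{\left(O,q \right)} = q 3 - 3 = 3 q - 3 = -3 + 3 q$)
$\frac{23358}{Q{\left(118,h{\left(-6 \right)} \right)}} = \frac{23358}{-3 + 3 \cdot 4 \left(-6\right)^{2}} = \frac{23358}{-3 + 3 \cdot 4 \cdot 36} = \frac{23358}{-3 + 3 \cdot 144} = \frac{23358}{-3 + 432} = \frac{23358}{429} = 23358 \cdot \frac{1}{429} = \frac{7786}{143}$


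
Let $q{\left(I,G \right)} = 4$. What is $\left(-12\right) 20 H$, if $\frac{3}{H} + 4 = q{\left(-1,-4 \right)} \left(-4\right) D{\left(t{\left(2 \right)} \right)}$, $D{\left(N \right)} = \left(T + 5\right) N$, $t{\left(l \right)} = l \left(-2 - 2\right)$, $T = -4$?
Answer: $- \frac{180}{31} \approx -5.8064$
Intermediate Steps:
$t{\left(l \right)} = - 4 l$ ($t{\left(l \right)} = l \left(-4\right) = - 4 l$)
$D{\left(N \right)} = N$ ($D{\left(N \right)} = \left(-4 + 5\right) N = 1 N = N$)
$H = \frac{3}{124}$ ($H = \frac{3}{-4 + 4 \left(-4\right) \left(\left(-4\right) 2\right)} = \frac{3}{-4 - -128} = \frac{3}{-4 + 128} = \frac{3}{124} \approx 0.024194$)
$\left(-12\right) 20 H = \left(-12\right) 20 \cdot \frac{3}{124} = \left(-240\right) \frac{3}{124} = - \frac{180}{31}$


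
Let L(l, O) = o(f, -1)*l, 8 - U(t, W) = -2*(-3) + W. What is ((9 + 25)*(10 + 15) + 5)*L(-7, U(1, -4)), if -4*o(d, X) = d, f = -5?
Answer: -29925/4 ≈ -7481.3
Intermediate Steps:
o(d, X) = -d/4
U(t, W) = 2 - W (U(t, W) = 8 - (-2*(-3) + W) = 8 - (6 + W) = 8 + (-6 - W) = 2 - W)
L(l, O) = 5*l/4 (L(l, O) = (-¼*(-5))*l = 5*l/4)
((9 + 25)*(10 + 15) + 5)*L(-7, U(1, -4)) = ((9 + 25)*(10 + 15) + 5)*((5/4)*(-7)) = (34*25 + 5)*(-35/4) = (850 + 5)*(-35/4) = 855*(-35/4) = -29925/4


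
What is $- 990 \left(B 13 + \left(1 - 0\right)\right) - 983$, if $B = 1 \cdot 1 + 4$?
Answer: $-66323$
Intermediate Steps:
$B = 5$ ($B = 1 + 4 = 5$)
$- 990 \left(B 13 + \left(1 - 0\right)\right) - 983 = - 990 \left(5 \cdot 13 + \left(1 - 0\right)\right) - 983 = - 990 \left(65 + \left(1 + 0\right)\right) - 983 = - 990 \left(65 + 1\right) - 983 = \left(-990\right) 66 - 983 = -65340 - 983 = -66323$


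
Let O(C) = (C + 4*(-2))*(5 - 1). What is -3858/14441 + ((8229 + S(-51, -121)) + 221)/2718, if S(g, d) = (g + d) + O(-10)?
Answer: 54008401/19625319 ≈ 2.7520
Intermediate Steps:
O(C) = -32 + 4*C (O(C) = (C - 8)*4 = (-8 + C)*4 = -32 + 4*C)
S(g, d) = -72 + d + g (S(g, d) = (g + d) + (-32 + 4*(-10)) = (d + g) + (-32 - 40) = (d + g) - 72 = -72 + d + g)
-3858/14441 + ((8229 + S(-51, -121)) + 221)/2718 = -3858/14441 + ((8229 + (-72 - 121 - 51)) + 221)/2718 = -3858*1/14441 + ((8229 - 244) + 221)*(1/2718) = -3858/14441 + (7985 + 221)*(1/2718) = -3858/14441 + 8206*(1/2718) = -3858/14441 + 4103/1359 = 54008401/19625319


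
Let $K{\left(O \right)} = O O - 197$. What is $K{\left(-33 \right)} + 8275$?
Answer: $9167$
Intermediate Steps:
$K{\left(O \right)} = -197 + O^{2}$ ($K{\left(O \right)} = O^{2} - 197 = -197 + O^{2}$)
$K{\left(-33 \right)} + 8275 = \left(-197 + \left(-33\right)^{2}\right) + 8275 = \left(-197 + 1089\right) + 8275 = 892 + 8275 = 9167$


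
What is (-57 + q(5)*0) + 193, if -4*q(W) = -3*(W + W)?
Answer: 136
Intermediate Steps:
q(W) = 3*W/2 (q(W) = -(-3)*(W + W)/4 = -(-3)*2*W/4 = -(-3)*W/2 = 3*W/2)
(-57 + q(5)*0) + 193 = (-57 + ((3/2)*5)*0) + 193 = (-57 + (15/2)*0) + 193 = (-57 + 0) + 193 = -57 + 193 = 136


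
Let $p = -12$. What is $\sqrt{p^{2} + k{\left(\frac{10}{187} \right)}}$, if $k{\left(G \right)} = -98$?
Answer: $\sqrt{46} \approx 6.7823$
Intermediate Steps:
$\sqrt{p^{2} + k{\left(\frac{10}{187} \right)}} = \sqrt{\left(-12\right)^{2} - 98} = \sqrt{144 - 98} = \sqrt{46}$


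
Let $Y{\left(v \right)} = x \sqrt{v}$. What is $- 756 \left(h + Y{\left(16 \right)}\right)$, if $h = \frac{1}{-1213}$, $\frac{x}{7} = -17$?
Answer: $\frac{436506084}{1213} \approx 3.5986 \cdot 10^{5}$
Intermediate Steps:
$x = -119$ ($x = 7 \left(-17\right) = -119$)
$Y{\left(v \right)} = - 119 \sqrt{v}$
$h = - \frac{1}{1213} \approx -0.0008244$
$- 756 \left(h + Y{\left(16 \right)}\right) = - 756 \left(- \frac{1}{1213} - 119 \sqrt{16}\right) = - 756 \left(- \frac{1}{1213} - 476\right) = \left(-756\right) \left(- \frac{577389}{1213}\right) = \frac{436506084}{1213}$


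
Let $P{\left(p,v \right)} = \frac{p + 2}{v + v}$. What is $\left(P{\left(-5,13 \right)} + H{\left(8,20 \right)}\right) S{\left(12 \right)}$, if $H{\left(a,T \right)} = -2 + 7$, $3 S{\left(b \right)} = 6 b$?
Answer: $\frac{1524}{13} \approx 117.23$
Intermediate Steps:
$S{\left(b \right)} = 2 b$ ($S{\left(b \right)} = \frac{6 b}{3} = 2 b$)
$H{\left(a,T \right)} = 5$
$P{\left(p,v \right)} = \frac{2 + p}{2 v}$
$\left(P{\left(-5,13 \right)} + H{\left(8,20 \right)}\right) S{\left(12 \right)} = \left(\frac{2 - 5}{2 \cdot 13} + 5\right) 2 \cdot 12 = \left(\frac{1}{2} \cdot \frac{1}{13} \left(-3\right) + 5\right) 24 = \left(- \frac{3}{26} + 5\right) 24 = \frac{127}{26} \cdot 24 = \frac{1524}{13}$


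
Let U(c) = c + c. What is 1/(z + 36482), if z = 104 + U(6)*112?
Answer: 1/37930 ≈ 2.6364e-5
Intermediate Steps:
U(c) = 2*c
z = 1448 (z = 104 + (2*6)*112 = 104 + 12*112 = 104 + 1344 = 1448)
1/(z + 36482) = 1/(1448 + 36482) = 1/37930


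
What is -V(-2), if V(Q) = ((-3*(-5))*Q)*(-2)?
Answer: -60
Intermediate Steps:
V(Q) = -30*Q (V(Q) = (15*Q)*(-2) = -30*Q)
-V(-2) = -(-30)*(-2) = -1*60 = -60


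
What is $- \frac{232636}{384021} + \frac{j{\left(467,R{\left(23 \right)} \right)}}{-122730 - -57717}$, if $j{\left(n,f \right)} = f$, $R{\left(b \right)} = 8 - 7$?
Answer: $- \frac{5041582763}{8322119091} \approx -0.60581$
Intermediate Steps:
$R{\left(b \right)} = 1$ ($R{\left(b \right)} = 8 - 7 = 1$)
$- \frac{232636}{384021} + \frac{j{\left(467,R{\left(23 \right)} \right)}}{-122730 - -57717} = - \frac{232636}{384021} + 1 \frac{1}{-122730 - -57717} = \left(-232636\right) \frac{1}{384021} + 1 \frac{1}{-122730 + 57717} = - \frac{232636}{384021} + 1 \frac{1}{-65013} = - \frac{232636}{384021} + 1 \left(- \frac{1}{65013}\right) = - \frac{232636}{384021} - \frac{1}{65013} = - \frac{5041582763}{8322119091}$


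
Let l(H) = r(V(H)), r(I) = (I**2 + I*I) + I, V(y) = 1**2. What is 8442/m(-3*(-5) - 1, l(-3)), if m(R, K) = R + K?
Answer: 8442/17 ≈ 496.59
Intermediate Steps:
V(y) = 1
r(I) = I + 2*I**2 (r(I) = (I**2 + I**2) + I = 2*I**2 + I = I + 2*I**2)
l(H) = 3 (l(H) = 1*(1 + 2*1) = 1*(1 + 2) = 1*3 = 3)
m(R, K) = K + R
8442/m(-3*(-5) - 1, l(-3)) = 8442/(3 + (-3*(-5) - 1)) = 8442/(3 + (15 - 1)) = 8442/(3 + 14) = 8442/17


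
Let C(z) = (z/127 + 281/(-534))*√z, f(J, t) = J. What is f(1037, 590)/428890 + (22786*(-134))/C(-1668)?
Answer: 1037/428890 - 34511721172*I*√417/128769461 ≈ 0.0024179 - 5473.0*I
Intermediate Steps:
C(z) = √z*(-281/534 + z/127) (C(z) = (z*(1/127) + 281*(-1/534))*√z = (z/127 - 281/534)*√z = (-281/534 + z/127)*√z = √z*(-281/534 + z/127))
f(1037, 590)/428890 + (22786*(-134))/C(-1668) = 1037/428890 + (22786*(-134))/((√(-1668)*(-35687 + 534*(-1668))/67818)) = 1037*(1/428890) - 3053324*(-11303*I*√417/(139*(-35687 - 890712))) = 1037/428890 - 3053324*11303*I*√417/128769461 = 1037/428890 - 34511721172*I*√417/128769461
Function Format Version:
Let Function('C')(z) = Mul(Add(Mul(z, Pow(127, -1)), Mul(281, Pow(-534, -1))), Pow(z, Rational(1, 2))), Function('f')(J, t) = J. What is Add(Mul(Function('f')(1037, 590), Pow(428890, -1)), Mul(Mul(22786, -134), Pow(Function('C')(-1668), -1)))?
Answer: Add(Rational(1037, 428890), Mul(Rational(-34511721172, 128769461), I, Pow(417, Rational(1, 2)))) ≈ Add(0.0024179, Mul(-5473.0, I))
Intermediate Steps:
Function('C')(z) = Mul(Pow(z, Rational(1, 2)), Add(Rational(-281, 534), Mul(Rational(1, 127), z))) (Function('C')(z) = Mul(Add(Mul(z, Rational(1, 127)), Mul(281, Rational(-1, 534))), Pow(z, Rational(1, 2))) = Mul(Add(Mul(Rational(1, 127), z), Rational(-281, 534)), Pow(z, Rational(1, 2))) = Mul(Add(Rational(-281, 534), Mul(Rational(1, 127), z)), Pow(z, Rational(1, 2))) = Mul(Pow(z, Rational(1, 2)), Add(Rational(-281, 534), Mul(Rational(1, 127), z))))
Add(Mul(Function('f')(1037, 590), Pow(428890, -1)), Mul(Mul(22786, -134), Pow(Function('C')(-1668), -1))) = Add(Mul(1037, Pow(428890, -1)), Mul(Mul(22786, -134), Pow(Mul(Rational(1, 67818), Pow(-1668, Rational(1, 2)), Add(-35687, Mul(534, -1668))), -1))) = Add(Mul(1037, Rational(1, 428890)), Mul(-3053324, Pow(Mul(Rational(1, 67818), Mul(2, I, Pow(417, Rational(1, 2))), Add(-35687, -890712)), -1))) = Add(Rational(1037, 428890), Mul(-3053324, Pow(Mul(Rational(1, 67818), Mul(2, I, Pow(417, Rational(1, 2))), -926399), -1))) = Add(Rational(1037, 428890), Mul(-3053324, Pow(Mul(Rational(-926399, 33909), I, Pow(417, Rational(1, 2))), -1))) = Add(Rational(1037, 428890), Mul(-3053324, Mul(Rational(11303, 128769461), I, Pow(417, Rational(1, 2))))) = Add(Rational(1037, 428890), Mul(Rational(-34511721172, 128769461), I, Pow(417, Rational(1, 2))))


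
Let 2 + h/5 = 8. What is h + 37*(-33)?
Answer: -1191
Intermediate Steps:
h = 30 (h = -10 + 5*8 = -10 + 40 = 30)
h + 37*(-33) = 30 + 37*(-33) = 30 - 1221 = -1191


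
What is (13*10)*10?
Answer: 1300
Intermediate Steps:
(13*10)*10 = 130*10 = 1300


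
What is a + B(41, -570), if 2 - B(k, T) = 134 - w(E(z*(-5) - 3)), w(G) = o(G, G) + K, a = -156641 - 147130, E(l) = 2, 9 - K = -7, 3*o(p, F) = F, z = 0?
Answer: -911659/3 ≈ -3.0389e+5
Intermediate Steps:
o(p, F) = F/3
K = 16 (K = 9 - 1*(-7) = 9 + 7 = 16)
a = -303771
w(G) = 16 + G/3 (w(G) = G/3 + 16 = 16 + G/3)
B(k, T) = -346/3 (B(k, T) = 2 - (134 - (16 + (⅓)*2)) = 2 - (134 - (16 + ⅔)) = 2 - (134 - 1*50/3) = 2 - (134 - 50/3) = 2 - 1*352/3 = 2 - 352/3 = -346/3)
a + B(41, -570) = -303771 - 346/3 = -911659/3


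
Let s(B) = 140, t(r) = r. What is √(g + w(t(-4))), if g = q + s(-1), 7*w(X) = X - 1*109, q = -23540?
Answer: I*√1147391/7 ≈ 153.02*I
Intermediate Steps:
w(X) = -109/7 + X/7 (w(X) = (X - 1*109)/7 = (X - 109)/7 = (-109 + X)/7 = -109/7 + X/7)
g = -23400 (g = -23540 + 140 = -23400)
√(g + w(t(-4))) = √(-23400 + (-109/7 + (⅐)*(-4))) = √(-23400 + (-109/7 - 4/7)) = √(-23400 - 113/7) = √(-163913/7) = I*√1147391/7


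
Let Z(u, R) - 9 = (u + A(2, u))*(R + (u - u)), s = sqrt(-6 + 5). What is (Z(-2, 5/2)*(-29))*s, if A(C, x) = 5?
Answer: -957*I/2 ≈ -478.5*I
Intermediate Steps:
s = I (s = sqrt(-1) = I ≈ 1.0*I)
Z(u, R) = 9 + R*(5 + u) (Z(u, R) = 9 + (u + 5)*(R + (u - u)) = 9 + (5 + u)*(R + 0) = 9 + (5 + u)*R = 9 + R*(5 + u))
(Z(-2, 5/2)*(-29))*s = ((9 + 5*(5/2) + (5/2)*(-2))*(-29))*I = ((9 + 25/2 - 5)*(-29))*I = ((33/2)*(-29))*I = -957*I/2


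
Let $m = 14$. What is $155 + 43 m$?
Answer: $757$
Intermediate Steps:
$155 + 43 m = 155 + 43 \cdot 14 = 155 + 602 = 757$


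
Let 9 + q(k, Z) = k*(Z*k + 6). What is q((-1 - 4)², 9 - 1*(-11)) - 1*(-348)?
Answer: 12989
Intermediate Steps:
q(k, Z) = -9 + k*(6 + Z*k) (q(k, Z) = -9 + k*(Z*k + 6) = -9 + k*(6 + Z*k))
q((-1 - 4)², 9 - 1*(-11)) - 1*(-348) = (-9 + 6*(-1 - 4)² + (9 - 1*(-11))*((-1 - 4)²)²) - 1*(-348) = (-9 + 6*(-5)² + (9 + 11)*((-5)²)²) + 348 = (-9 + 6*25 + 20*25²) + 348 = (-9 + 150 + 20*625) + 348 = (-9 + 150 + 12500) + 348 = 12641 + 348 = 12989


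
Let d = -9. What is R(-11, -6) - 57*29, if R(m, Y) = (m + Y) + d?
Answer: -1679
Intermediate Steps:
R(m, Y) = -9 + Y + m (R(m, Y) = (m + Y) - 9 = (Y + m) - 9 = -9 + Y + m)
R(-11, -6) - 57*29 = (-9 - 6 - 11) - 57*29 = -26 - 1653 = -1679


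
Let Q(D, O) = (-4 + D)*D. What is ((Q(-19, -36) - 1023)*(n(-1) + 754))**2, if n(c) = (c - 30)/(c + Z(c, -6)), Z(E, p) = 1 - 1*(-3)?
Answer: 1709205857956/9 ≈ 1.8991e+11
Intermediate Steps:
Z(E, p) = 4 (Z(E, p) = 1 + 3 = 4)
n(c) = (-30 + c)/(4 + c) (n(c) = (c - 30)/(c + 4) = (-30 + c)/(4 + c))
Q(D, O) = D*(-4 + D)
((Q(-19, -36) - 1023)*(n(-1) + 754))**2 = ((-19*(-4 - 19) - 1023)*((-30 - 1)/(4 - 1) + 754))**2 = ((-19*(-23) - 1023)*(-31/3 + 754))**2 = ((437 - 1023)*((1/3)*(-31) + 754))**2 = (-586*(-31/3 + 754))**2 = (-586*2231/3)**2 = (-1307366/3)**2 = 1709205857956/9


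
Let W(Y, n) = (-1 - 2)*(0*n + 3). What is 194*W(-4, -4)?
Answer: -1746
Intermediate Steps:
W(Y, n) = -9 (W(Y, n) = -3*(0 + 3) = -3*3 = -9)
194*W(-4, -4) = 194*(-9) = -1746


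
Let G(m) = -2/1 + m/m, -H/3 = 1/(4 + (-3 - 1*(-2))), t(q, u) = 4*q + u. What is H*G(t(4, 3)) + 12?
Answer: 13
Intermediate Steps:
t(q, u) = u + 4*q
H = -1 (H = -3/(4 + (-3 - 1*(-2))) = -3/(4 + (-3 + 2)) = -3/(4 - 1) = -3/3 = -3*⅓ = -1)
G(m) = -1 (G(m) = -2*1 + 1 = -2 + 1 = -1)
H*G(t(4, 3)) + 12 = -1*(-1) + 12 = 1 + 12 = 13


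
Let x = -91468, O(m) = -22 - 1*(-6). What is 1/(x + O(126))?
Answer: -1/91484 ≈ -1.0931e-5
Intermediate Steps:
O(m) = -16 (O(m) = -22 + 6 = -16)
1/(x + O(126)) = 1/(-91468 - 16) = 1/(-91484) = -1/91484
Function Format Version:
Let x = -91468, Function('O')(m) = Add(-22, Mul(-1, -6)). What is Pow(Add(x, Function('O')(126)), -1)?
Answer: Rational(-1, 91484) ≈ -1.0931e-5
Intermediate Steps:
Function('O')(m) = -16 (Function('O')(m) = Add(-22, 6) = -16)
Pow(Add(x, Function('O')(126)), -1) = Pow(Add(-91468, -16), -1) = Pow(-91484, -1) = Rational(-1, 91484)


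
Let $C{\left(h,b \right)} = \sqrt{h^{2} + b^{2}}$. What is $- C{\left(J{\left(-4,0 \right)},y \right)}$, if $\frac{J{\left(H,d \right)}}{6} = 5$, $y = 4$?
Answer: $- 2 \sqrt{229} \approx -30.266$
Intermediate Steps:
$J{\left(H,d \right)} = 30$ ($J{\left(H,d \right)} = 6 \cdot 5 = 30$)
$C{\left(h,b \right)} = \sqrt{b^{2} + h^{2}}$
$- C{\left(J{\left(-4,0 \right)},y \right)} = - \sqrt{4^{2} + 30^{2}} = - \sqrt{16 + 900} = - \sqrt{916} = - 2 \sqrt{229}$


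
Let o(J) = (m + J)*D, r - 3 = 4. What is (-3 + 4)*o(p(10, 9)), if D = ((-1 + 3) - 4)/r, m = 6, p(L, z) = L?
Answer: -32/7 ≈ -4.5714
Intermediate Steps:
r = 7 (r = 3 + 4 = 7)
D = -2/7 (D = ((-1 + 3) - 4)/7 = (2 - 4)*(⅐) = -2*⅐ = -2/7 ≈ -0.28571)
o(J) = -12/7 - 2*J/7 (o(J) = (6 + J)*(-2/7) = -12/7 - 2*J/7)
(-3 + 4)*o(p(10, 9)) = (-3 + 4)*(-12/7 - 2/7*10) = 1*(-12/7 - 20/7) = 1*(-32/7) = -32/7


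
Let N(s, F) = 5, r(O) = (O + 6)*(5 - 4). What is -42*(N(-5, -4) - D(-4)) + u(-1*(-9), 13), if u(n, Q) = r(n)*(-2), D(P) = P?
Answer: -408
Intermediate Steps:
r(O) = 6 + O (r(O) = (6 + O)*1 = 6 + O)
u(n, Q) = -12 - 2*n (u(n, Q) = (6 + n)*(-2) = -12 - 2*n)
-42*(N(-5, -4) - D(-4)) + u(-1*(-9), 13) = -42*(5 - 1*(-4)) + (-12 - (-2)*(-9)) = -42*(5 + 4) + (-12 - 2*9) = -42*9 + (-12 - 18) = -378 - 30 = -408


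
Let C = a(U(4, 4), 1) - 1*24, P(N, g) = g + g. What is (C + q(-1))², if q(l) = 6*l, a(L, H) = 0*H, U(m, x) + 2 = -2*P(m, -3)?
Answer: 900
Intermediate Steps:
P(N, g) = 2*g
U(m, x) = 10 (U(m, x) = -2 - 4*(-3) = -2 - 2*(-6) = -2 + 12 = 10)
a(L, H) = 0
C = -24 (C = 0 - 1*24 = 0 - 24 = -24)
(C + q(-1))² = (-24 + 6*(-1))² = (-24 - 6)² = (-30)² = 900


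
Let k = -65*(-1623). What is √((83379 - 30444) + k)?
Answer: √158430 ≈ 398.03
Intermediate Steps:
k = 105495
√((83379 - 30444) + k) = √((83379 - 30444) + 105495) = √(52935 + 105495) = √158430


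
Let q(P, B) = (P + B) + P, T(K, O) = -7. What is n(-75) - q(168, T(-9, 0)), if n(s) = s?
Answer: -404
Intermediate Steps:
q(P, B) = B + 2*P (q(P, B) = (B + P) + P = B + 2*P)
n(-75) - q(168, T(-9, 0)) = -75 - (-7 + 2*168) = -75 - (-7 + 336) = -75 - 1*329 = -75 - 329 = -404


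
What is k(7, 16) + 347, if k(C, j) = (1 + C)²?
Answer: 411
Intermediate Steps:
k(7, 16) + 347 = (1 + 7)² + 347 = 8² + 347 = 64 + 347 = 411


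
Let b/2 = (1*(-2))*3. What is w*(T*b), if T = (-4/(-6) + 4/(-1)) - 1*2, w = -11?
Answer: -704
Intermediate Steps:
b = -12 (b = 2*((1*(-2))*3) = 2*(-2*3) = 2*(-6) = -12)
T = -16/3 (T = (-4*(-⅙) + 4*(-1)) - 2 = (⅔ - 4) - 2 = -10/3 - 2 = -16/3 ≈ -5.3333)
w*(T*b) = -(-176)*(-12)/3 = -11*64 = -704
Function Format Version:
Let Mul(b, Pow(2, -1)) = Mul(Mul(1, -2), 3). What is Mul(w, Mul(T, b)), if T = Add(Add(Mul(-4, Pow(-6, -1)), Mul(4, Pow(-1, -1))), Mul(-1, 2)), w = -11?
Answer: -704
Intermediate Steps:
b = -12 (b = Mul(2, Mul(Mul(1, -2), 3)) = Mul(2, Mul(-2, 3)) = Mul(2, -6) = -12)
T = Rational(-16, 3) (T = Add(Add(Mul(-4, Rational(-1, 6)), Mul(4, -1)), -2) = Add(Add(Rational(2, 3), -4), -2) = Add(Rational(-10, 3), -2) = Rational(-16, 3) ≈ -5.3333)
Mul(w, Mul(T, b)) = Mul(-11, Mul(Rational(-16, 3), -12)) = Mul(-11, 64) = -704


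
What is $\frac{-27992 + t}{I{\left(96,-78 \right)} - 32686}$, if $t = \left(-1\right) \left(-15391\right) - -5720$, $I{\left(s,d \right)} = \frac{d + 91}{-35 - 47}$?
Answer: $\frac{80606}{382895} \approx 0.21052$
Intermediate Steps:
$I{\left(s,d \right)} = - \frac{91}{82} - \frac{d}{82}$ ($I{\left(s,d \right)} = \frac{91 + d}{-82} = \left(91 + d\right) \left(- \frac{1}{82}\right) = - \frac{91}{82} - \frac{d}{82}$)
$t = 21111$ ($t = 15391 + 5720 = 21111$)
$\frac{-27992 + t}{I{\left(96,-78 \right)} - 32686} = \frac{-27992 + 21111}{\left(- \frac{91}{82} - - \frac{39}{41}\right) - 32686} = - \frac{6881}{\left(- \frac{91}{82} + \frac{39}{41}\right) - 32686} = - \frac{6881}{- \frac{13}{82} - 32686} = - \frac{6881}{- \frac{2680265}{82}} = \left(-6881\right) \left(- \frac{82}{2680265}\right) = \frac{80606}{382895}$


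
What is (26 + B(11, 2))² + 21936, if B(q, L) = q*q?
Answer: 43545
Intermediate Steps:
B(q, L) = q²
(26 + B(11, 2))² + 21936 = (26 + 11²)² + 21936 = (26 + 121)² + 21936 = 147² + 21936 = 21609 + 21936 = 43545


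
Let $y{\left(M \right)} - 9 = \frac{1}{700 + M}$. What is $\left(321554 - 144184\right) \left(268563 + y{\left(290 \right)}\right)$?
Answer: $\frac{4716024966097}{99} \approx 4.7637 \cdot 10^{10}$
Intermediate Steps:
$y{\left(M \right)} = 9 + \frac{1}{700 + M}$
$\left(321554 - 144184\right) \left(268563 + y{\left(290 \right)}\right) = \left(321554 - 144184\right) \left(268563 + \frac{6301 + 9 \cdot 290}{700 + 290}\right) = 177370 \left(268563 + \frac{6301 + 2610}{990}\right) = 177370 \left(268563 + \frac{1}{990} \cdot 8911\right) = 177370 \left(268563 + \frac{8911}{990}\right) = 177370 \cdot \frac{265886281}{990} = \frac{4716024966097}{99}$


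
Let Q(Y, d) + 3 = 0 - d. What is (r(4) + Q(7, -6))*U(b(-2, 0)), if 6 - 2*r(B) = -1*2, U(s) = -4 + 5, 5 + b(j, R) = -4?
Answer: 7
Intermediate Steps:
Q(Y, d) = -3 - d (Q(Y, d) = -3 + (0 - d) = -3 - d)
b(j, R) = -9 (b(j, R) = -5 - 4 = -9)
U(s) = 1
r(B) = 4 (r(B) = 3 - (-1)*2/2 = 3 - ½*(-2) = 3 + 1 = 4)
(r(4) + Q(7, -6))*U(b(-2, 0)) = (4 + (-3 - 1*(-6)))*1 = (4 + (-3 + 6))*1 = (4 + 3)*1 = 7*1 = 7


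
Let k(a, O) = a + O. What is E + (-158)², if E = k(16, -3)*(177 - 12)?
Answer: 27109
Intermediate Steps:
k(a, O) = O + a
E = 2145 (E = (-3 + 16)*(177 - 12) = 13*165 = 2145)
E + (-158)² = 2145 + (-158)² = 2145 + 24964 = 27109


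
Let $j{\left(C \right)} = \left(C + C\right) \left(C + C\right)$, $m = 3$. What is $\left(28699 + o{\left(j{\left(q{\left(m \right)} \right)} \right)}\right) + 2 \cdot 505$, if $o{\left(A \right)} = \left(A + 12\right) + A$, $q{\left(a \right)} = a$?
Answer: $29793$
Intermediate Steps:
$j{\left(C \right)} = 4 C^{2}$ ($j{\left(C \right)} = 2 C 2 C = 4 C^{2}$)
$o{\left(A \right)} = 12 + 2 A$ ($o{\left(A \right)} = \left(12 + A\right) + A = 12 + 2 A$)
$\left(28699 + o{\left(j{\left(q{\left(m \right)} \right)} \right)}\right) + 2 \cdot 505 = \left(28699 + \left(12 + 2 \cdot 4 \cdot 3^{2}\right)\right) + 2 \cdot 505 = \left(28699 + \left(12 + 2 \cdot 4 \cdot 9\right)\right) + 1010 = \left(28699 + \left(12 + 2 \cdot 36\right)\right) + 1010 = \left(28699 + \left(12 + 72\right)\right) + 1010 = \left(28699 + 84\right) + 1010 = 28783 + 1010 = 29793$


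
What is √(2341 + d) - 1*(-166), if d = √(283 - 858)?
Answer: 166 + √(2341 + 5*I*√23) ≈ 214.38 + 0.2478*I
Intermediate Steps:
d = 5*I*√23 (d = √(-575) = 5*I*√23 ≈ 23.979*I)
√(2341 + d) - 1*(-166) = √(2341 + 5*I*√23) - 1*(-166) = √(2341 + 5*I*√23) + 166 = 166 + √(2341 + 5*I*√23)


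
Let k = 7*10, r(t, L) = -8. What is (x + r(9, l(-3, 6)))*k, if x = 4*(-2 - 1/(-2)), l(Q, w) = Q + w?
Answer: -980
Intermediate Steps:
x = -6 (x = 4*(-2 - 1*(-½)) = 4*(-2 + ½) = 4*(-3/2) = -6)
k = 70
(x + r(9, l(-3, 6)))*k = (-6 - 8)*70 = -14*70 = -980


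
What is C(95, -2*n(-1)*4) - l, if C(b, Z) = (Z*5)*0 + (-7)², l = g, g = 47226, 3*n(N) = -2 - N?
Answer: -47177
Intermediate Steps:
n(N) = -⅔ - N/3 (n(N) = (-2 - N)/3 = -⅔ - N/3)
l = 47226
C(b, Z) = 49 (C(b, Z) = (5*Z)*0 + 49 = 0 + 49 = 49)
C(95, -2*n(-1)*4) - l = 49 - 1*47226 = 49 - 47226 = -47177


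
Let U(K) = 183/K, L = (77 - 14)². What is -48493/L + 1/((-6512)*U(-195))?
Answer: -19262713391/1576613808 ≈ -12.218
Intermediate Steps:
L = 3969 (L = 63² = 3969)
-48493/L + 1/((-6512)*U(-195)) = -48493/3969 + 1/((-6512)*((183/(-195)))) = -48493*1/3969 - 1/(6512*(183*(-1/195))) = -48493/3969 - 1/(6512*(-61/65)) = -48493/3969 - 1/6512*(-65/61) = -48493/3969 + 65/397232 = -19262713391/1576613808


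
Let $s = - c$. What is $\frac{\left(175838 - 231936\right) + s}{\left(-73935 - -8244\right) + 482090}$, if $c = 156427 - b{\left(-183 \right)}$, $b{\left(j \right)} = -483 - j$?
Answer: $- \frac{212825}{416399} \approx -0.51111$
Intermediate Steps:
$c = 156727$ ($c = 156427 - \left(-483 - -183\right) = 156427 - \left(-483 + 183\right) = 156427 - -300 = 156427 + 300 = 156727$)
$s = -156727$ ($s = \left(-1\right) 156727 = -156727$)
$\frac{\left(175838 - 231936\right) + s}{\left(-73935 - -8244\right) + 482090} = \frac{\left(175838 - 231936\right) - 156727}{\left(-73935 - -8244\right) + 482090} = \frac{-56098 - 156727}{\left(-73935 + 8244\right) + 482090} = - \frac{212825}{-65691 + 482090} = - \frac{212825}{416399}$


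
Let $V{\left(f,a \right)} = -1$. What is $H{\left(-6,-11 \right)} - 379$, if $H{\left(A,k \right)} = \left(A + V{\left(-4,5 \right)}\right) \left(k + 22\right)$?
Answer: $-456$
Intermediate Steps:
$H{\left(A,k \right)} = \left(-1 + A\right) \left(22 + k\right)$ ($H{\left(A,k \right)} = \left(A - 1\right) \left(k + 22\right) = \left(-1 + A\right) \left(22 + k\right)$)
$H{\left(-6,-11 \right)} - 379 = \left(-22 - -11 + 22 \left(-6\right) - -66\right) - 379 = \left(-22 + 11 - 132 + 66\right) - 379 = -77 - 379 = -456$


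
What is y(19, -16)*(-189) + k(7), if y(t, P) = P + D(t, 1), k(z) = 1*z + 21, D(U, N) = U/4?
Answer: 8617/4 ≈ 2154.3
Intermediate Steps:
D(U, N) = U/4 (D(U, N) = U*(¼) = U/4)
k(z) = 21 + z (k(z) = z + 21 = 21 + z)
y(t, P) = P + t/4
y(19, -16)*(-189) + k(7) = (-16 + (¼)*19)*(-189) + (21 + 7) = (-16 + 19/4)*(-189) + 28 = -45/4*(-189) + 28 = 8505/4 + 28 = 8617/4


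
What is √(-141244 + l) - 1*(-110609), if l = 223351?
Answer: 110609 + 3*√9123 ≈ 1.1090e+5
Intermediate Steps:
√(-141244 + l) - 1*(-110609) = √(-141244 + 223351) - 1*(-110609) = √82107 + 110609 = 3*√9123 + 110609 = 110609 + 3*√9123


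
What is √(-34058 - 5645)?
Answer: I*√39703 ≈ 199.26*I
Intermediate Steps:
√(-34058 - 5645) = √(-39703) = I*√39703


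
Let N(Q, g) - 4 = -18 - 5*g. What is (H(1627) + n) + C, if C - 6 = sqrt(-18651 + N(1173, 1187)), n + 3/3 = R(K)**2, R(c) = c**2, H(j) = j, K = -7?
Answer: 4033 + 10*I*sqrt(246) ≈ 4033.0 + 156.84*I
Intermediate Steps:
N(Q, g) = -14 - 5*g (N(Q, g) = 4 + (-18 - 5*g) = -14 - 5*g)
n = 2400 (n = -1 + ((-7)**2)**2 = -1 + 49**2 = -1 + 2401 = 2400)
C = 6 + 10*I*sqrt(246) (C = 6 + sqrt(-18651 + (-14 - 5*1187)) = 6 + sqrt(-18651 + (-14 - 5935)) = 6 + sqrt(-18651 - 5949) = 6 + sqrt(-24600) = 6 + 10*I*sqrt(246) ≈ 6.0 + 156.84*I)
(H(1627) + n) + C = (1627 + 2400) + (6 + 10*I*sqrt(246)) = 4027 + (6 + 10*I*sqrt(246)) = 4033 + 10*I*sqrt(246)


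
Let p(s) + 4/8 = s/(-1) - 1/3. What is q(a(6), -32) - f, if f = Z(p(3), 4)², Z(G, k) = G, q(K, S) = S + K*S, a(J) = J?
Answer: -8593/36 ≈ -238.69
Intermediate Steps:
p(s) = -⅚ - s (p(s) = -½ + (s/(-1) - 1/3) = -½ + (s*(-1) - 1*⅓) = -½ + (-s - ⅓) = -½ + (-⅓ - s) = -⅚ - s)
f = 529/36 (f = (-⅚ - 1*3)² = (-⅚ - 3)² = (-23/6)² = 529/36 ≈ 14.694)
q(a(6), -32) - f = -32*(1 + 6) - 1*529/36 = -32*7 - 529/36 = -224 - 529/36 = -8593/36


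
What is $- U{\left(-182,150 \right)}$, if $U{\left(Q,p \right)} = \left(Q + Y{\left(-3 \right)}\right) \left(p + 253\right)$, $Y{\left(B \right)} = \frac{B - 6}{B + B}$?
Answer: $\frac{145483}{2} \approx 72742.0$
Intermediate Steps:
$Y{\left(B \right)} = \frac{-6 + B}{2 B}$
$U{\left(Q,p \right)} = \left(253 + p\right) \left(\frac{3}{2} + Q\right)$ ($U{\left(Q,p \right)} = \left(Q + \frac{-6 - 3}{2 \left(-3\right)}\right) \left(p + 253\right) = \left(Q + \frac{1}{2} \left(- \frac{1}{3}\right) \left(-9\right)\right) \left(253 + p\right) = \left(Q + \frac{3}{2}\right) \left(253 + p\right) = \left(\frac{3}{2} + Q\right) \left(253 + p\right) = \left(253 + p\right) \left(\frac{3}{2} + Q\right)$)
$- U{\left(-182,150 \right)} = - (\frac{759}{2} + 253 \left(-182\right) + \frac{3}{2} \cdot 150 - 27300) = - (\frac{759}{2} - 46046 + 225 - 27300) = \left(-1\right) \left(- \frac{145483}{2}\right) = \frac{145483}{2}$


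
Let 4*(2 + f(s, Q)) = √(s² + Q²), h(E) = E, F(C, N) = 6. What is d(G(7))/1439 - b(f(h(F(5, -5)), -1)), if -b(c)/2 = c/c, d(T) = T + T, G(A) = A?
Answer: 2892/1439 ≈ 2.0097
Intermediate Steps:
d(T) = 2*T
f(s, Q) = -2 + √(Q² + s²)/4 (f(s, Q) = -2 + √(s² + Q²)/4 = -2 + √(Q² + s²)/4)
b(c) = -2 (b(c) = -2*c/c = -2*1 = -2)
d(G(7))/1439 - b(f(h(F(5, -5)), -1)) = (2*7)/1439 - 1*(-2) = 14*(1/1439) + 2 = 14/1439 + 2 = 2892/1439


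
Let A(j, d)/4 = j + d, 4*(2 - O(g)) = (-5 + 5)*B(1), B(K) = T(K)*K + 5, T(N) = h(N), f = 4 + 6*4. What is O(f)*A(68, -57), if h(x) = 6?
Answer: 88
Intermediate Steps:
f = 28 (f = 4 + 24 = 28)
T(N) = 6
B(K) = 5 + 6*K (B(K) = 6*K + 5 = 5 + 6*K)
O(g) = 2 (O(g) = 2 - (-5 + 5)*(5 + 6*1)/4 = 2 - 0*(5 + 6) = 2 - 0*11 = 2 - 1/4*0 = 2 + 0 = 2)
A(j, d) = 4*d + 4*j (A(j, d) = 4*(j + d) = 4*(d + j) = 4*d + 4*j)
O(f)*A(68, -57) = 2*(4*(-57) + 4*68) = 2*(-228 + 272) = 2*44 = 88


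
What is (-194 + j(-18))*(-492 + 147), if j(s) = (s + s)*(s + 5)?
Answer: -94530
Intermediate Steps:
j(s) = 2*s*(5 + s) (j(s) = (2*s)*(5 + s) = 2*s*(5 + s))
(-194 + j(-18))*(-492 + 147) = (-194 + 2*(-18)*(5 - 18))*(-492 + 147) = (-194 + 2*(-18)*(-13))*(-345) = (-194 + 468)*(-345) = 274*(-345) = -94530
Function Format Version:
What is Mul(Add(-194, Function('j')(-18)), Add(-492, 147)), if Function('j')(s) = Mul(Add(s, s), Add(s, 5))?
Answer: -94530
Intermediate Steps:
Function('j')(s) = Mul(2, s, Add(5, s)) (Function('j')(s) = Mul(Mul(2, s), Add(5, s)) = Mul(2, s, Add(5, s)))
Mul(Add(-194, Function('j')(-18)), Add(-492, 147)) = Mul(Add(-194, Mul(2, -18, Add(5, -18))), Add(-492, 147)) = Mul(Add(-194, Mul(2, -18, -13)), -345) = Mul(Add(-194, 468), -345) = Mul(274, -345) = -94530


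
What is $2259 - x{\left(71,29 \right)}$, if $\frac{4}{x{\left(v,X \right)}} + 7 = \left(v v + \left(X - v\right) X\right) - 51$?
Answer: $\frac{8505131}{3765} \approx 2259.0$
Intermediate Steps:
$x{\left(v,X \right)} = \frac{4}{-58 + v^{2} + X \left(X - v\right)}$ ($x{\left(v,X \right)} = \frac{4}{-7 - \left(51 - v v - \left(X - v\right) X\right)} = \frac{4}{-7 - \left(51 - v^{2} - X \left(X - v\right)\right)} = \frac{4}{-7 + \left(-51 + v^{2} + X \left(X - v\right)\right)} = \frac{4}{-58 + v^{2} + X \left(X - v\right)}$)
$2259 - x{\left(71,29 \right)} = 2259 - \frac{4}{-58 + 29^{2} + 71^{2} - 29 \cdot 71} = 2259 - \frac{4}{-58 + 841 + 5041 - 2059} = 2259 - \frac{4}{3765} = \frac{8505131}{3765}$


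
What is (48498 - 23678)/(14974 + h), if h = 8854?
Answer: 6205/5957 ≈ 1.0416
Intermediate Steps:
(48498 - 23678)/(14974 + h) = (48498 - 23678)/(14974 + 8854) = 24820/23828 = 24820*(1/23828) = 6205/5957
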